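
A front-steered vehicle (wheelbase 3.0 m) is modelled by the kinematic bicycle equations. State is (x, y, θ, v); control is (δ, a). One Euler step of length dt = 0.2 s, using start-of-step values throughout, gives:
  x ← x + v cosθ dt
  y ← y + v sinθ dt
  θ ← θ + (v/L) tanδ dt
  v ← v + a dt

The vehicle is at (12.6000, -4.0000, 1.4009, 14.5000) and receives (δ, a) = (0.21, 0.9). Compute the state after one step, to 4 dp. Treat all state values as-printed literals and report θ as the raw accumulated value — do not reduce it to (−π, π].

x' = 12.6000 + 14.5000·cos(1.4009)·0.2 = 13.0903
y' = -4.0000 + 14.5000·sin(1.4009)·0.2 = -1.1418
θ' = 1.4009 + (14.5000/3.0)·tan(0.21)·0.2 = 1.6069
v' = 14.5000 + 0.9000·0.2 = 14.6800

(13.0903, -1.1418, 1.6069, 14.6800)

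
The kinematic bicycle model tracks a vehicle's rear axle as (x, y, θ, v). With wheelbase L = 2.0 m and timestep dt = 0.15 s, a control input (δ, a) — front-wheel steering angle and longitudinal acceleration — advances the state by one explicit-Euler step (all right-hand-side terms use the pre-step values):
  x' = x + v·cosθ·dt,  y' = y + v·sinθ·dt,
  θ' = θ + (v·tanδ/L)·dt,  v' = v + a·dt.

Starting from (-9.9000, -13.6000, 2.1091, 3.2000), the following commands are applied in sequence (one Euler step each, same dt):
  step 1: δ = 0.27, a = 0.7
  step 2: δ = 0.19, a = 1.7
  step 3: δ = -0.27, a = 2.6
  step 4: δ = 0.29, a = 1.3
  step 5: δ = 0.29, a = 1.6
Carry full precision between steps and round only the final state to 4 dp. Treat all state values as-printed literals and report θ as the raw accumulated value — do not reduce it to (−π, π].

after step 1 (δ=0.27, a=0.7): (-10.146087, -13.187882, 2.175522, 3.305000)
after step 2 (δ=0.19, a=1.7): (-10.427938, -12.780049, 2.223193, 3.560000)
after step 3 (δ=-0.27, a=2.6): (-10.752126, -12.355716, 2.149299, 3.950000)
after step 4 (δ=0.29, a=1.3): (-11.076088, -11.859626, 2.237704, 4.145000)
after step 5 (δ=0.29, a=1.6): (-11.460677, -11.371093, 2.330473, 4.385000)

(-11.4607, -11.3711, 2.3305, 4.3850)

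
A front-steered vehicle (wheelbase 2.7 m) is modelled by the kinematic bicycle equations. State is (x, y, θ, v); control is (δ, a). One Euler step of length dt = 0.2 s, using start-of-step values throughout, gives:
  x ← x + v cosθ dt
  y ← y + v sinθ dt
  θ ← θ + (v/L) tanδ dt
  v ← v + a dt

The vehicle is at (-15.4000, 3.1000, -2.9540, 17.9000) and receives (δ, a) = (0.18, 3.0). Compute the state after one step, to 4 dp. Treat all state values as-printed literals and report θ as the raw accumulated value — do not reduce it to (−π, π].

(-18.9172, 2.4324, -2.7127, 18.5000)

x' = -15.4000 + 17.9000·cos(-2.9540)·0.2 = -18.9172
y' = 3.1000 + 17.9000·sin(-2.9540)·0.2 = 2.4324
θ' = -2.9540 + (17.9000/2.7)·tan(0.18)·0.2 = -2.7127
v' = 17.9000 + 3.0000·0.2 = 18.5000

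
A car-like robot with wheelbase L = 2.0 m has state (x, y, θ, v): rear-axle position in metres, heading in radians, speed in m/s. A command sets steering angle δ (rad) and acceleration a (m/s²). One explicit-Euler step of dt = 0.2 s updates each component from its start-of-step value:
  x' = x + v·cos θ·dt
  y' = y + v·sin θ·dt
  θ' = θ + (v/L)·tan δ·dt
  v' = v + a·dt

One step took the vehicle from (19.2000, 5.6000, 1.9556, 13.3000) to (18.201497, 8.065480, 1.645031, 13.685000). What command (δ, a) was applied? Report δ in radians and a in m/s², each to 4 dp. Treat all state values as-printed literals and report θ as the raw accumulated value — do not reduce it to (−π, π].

a = (v'−v)/dt = (0.385000)/0.2 = 1.9250
Δθ = θ'−θ = -0.310569;  (v·dt/L) = 13.3000·0.2/2.0 = 1.330000
tan δ = Δθ·L/(v·dt) = -0.233511  →  δ = -0.2294

δ = -0.2294, a = 1.9250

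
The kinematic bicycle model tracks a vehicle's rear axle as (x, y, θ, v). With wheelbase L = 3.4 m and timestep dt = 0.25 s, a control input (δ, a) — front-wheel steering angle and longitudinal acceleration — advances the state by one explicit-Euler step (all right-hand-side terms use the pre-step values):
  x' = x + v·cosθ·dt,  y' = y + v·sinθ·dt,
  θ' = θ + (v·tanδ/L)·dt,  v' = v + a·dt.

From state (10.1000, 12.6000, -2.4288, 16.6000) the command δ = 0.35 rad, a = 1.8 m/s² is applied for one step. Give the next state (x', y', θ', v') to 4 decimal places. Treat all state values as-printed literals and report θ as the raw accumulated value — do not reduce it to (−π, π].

(6.9604, 9.8861, -1.9833, 17.0500)

x' = 10.1000 + 16.6000·cos(-2.4288)·0.25 = 6.9604
y' = 12.6000 + 16.6000·sin(-2.4288)·0.25 = 9.8861
θ' = -2.4288 + (16.6000/3.4)·tan(0.35)·0.25 = -1.9833
v' = 16.6000 + 1.8000·0.25 = 17.0500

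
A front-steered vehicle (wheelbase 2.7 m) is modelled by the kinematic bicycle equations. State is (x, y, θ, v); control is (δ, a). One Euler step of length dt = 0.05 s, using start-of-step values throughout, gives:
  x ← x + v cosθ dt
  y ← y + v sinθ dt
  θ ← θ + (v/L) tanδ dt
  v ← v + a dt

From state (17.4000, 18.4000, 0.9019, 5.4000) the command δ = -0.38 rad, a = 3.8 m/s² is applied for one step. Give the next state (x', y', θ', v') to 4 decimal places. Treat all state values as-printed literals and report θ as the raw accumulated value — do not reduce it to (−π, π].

x' = 17.4000 + 5.4000·cos(0.9019)·0.05 = 17.5674
y' = 18.4000 + 5.4000·sin(0.9019)·0.05 = 18.6118
θ' = 0.9019 + (5.4000/2.7)·tan(-0.38)·0.05 = 0.8620
v' = 5.4000 + 3.8000·0.05 = 5.5900

(17.5674, 18.6118, 0.8620, 5.5900)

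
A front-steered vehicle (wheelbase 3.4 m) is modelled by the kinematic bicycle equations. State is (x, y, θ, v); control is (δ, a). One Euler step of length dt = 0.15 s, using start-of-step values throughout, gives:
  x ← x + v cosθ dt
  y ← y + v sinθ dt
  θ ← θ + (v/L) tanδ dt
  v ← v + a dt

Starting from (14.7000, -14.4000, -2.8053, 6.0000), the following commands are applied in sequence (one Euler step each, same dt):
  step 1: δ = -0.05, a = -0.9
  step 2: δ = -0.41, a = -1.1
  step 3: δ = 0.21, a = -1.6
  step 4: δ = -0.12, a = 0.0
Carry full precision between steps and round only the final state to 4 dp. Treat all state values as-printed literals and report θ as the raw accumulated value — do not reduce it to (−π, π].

(11.3895, -15.3689, -2.9065, 5.4600)

after step 1 (δ=-0.05, a=-0.9): (13.850414, -14.696991, -2.818546, 5.865000)
after step 2 (δ=-0.41, a=-1.1): (13.016171, -14.976273, -2.931007, 5.700000)
after step 3 (δ=0.21, a=-1.6): (12.180059, -15.154996, -2.877408, 5.460000)
after step 4 (δ=-0.12, a=0.0): (11.389474, -15.368855, -2.906454, 5.460000)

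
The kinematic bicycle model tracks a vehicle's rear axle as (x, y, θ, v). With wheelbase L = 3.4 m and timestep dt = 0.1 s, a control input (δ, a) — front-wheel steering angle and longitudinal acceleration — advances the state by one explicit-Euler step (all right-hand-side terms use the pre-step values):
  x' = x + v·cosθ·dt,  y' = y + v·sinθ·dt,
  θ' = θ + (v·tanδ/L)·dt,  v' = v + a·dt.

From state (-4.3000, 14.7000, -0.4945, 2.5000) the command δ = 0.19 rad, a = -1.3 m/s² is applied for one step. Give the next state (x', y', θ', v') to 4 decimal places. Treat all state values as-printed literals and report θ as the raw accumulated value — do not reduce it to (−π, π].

(-4.0799, 14.5814, -0.4804, 2.3700)

x' = -4.3000 + 2.5000·cos(-0.4945)·0.1 = -4.0799
y' = 14.7000 + 2.5000·sin(-0.4945)·0.1 = 14.5814
θ' = -0.4945 + (2.5000/3.4)·tan(0.19)·0.1 = -0.4804
v' = 2.5000 − 1.3000·0.1 = 2.3700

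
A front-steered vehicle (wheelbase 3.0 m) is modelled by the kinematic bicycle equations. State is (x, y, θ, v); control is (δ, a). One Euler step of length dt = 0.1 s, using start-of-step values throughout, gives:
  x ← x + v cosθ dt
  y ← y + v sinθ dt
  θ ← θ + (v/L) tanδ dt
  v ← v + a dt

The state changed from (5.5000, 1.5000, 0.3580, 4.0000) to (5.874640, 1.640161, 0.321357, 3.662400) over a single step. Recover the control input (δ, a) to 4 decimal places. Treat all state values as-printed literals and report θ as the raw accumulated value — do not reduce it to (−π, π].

a = (v'−v)/dt = (-0.337600)/0.1 = -3.3760
Δθ = θ'−θ = -0.036643;  (v·dt/L) = 4.0000·0.1/3.0 = 0.133333
tan δ = Δθ·L/(v·dt) = -0.274822  →  δ = -0.2682

δ = -0.2682, a = -3.3760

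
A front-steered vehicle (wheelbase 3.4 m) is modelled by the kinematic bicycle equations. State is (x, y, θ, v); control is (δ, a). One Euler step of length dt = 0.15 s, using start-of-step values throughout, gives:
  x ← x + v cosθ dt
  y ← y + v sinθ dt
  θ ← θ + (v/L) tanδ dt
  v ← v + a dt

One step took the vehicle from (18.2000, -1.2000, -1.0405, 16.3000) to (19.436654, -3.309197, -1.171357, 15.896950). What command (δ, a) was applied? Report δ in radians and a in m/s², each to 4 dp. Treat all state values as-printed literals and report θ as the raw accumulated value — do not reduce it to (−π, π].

δ = -0.1800, a = -2.6870

a = (v'−v)/dt = (-0.403050)/0.15 = -2.6870
Δθ = θ'−θ = -0.130857;  (v·dt/L) = 16.3000·0.15/3.4 = 0.719118
tan δ = Δθ·L/(v·dt) = -0.181969  →  δ = -0.1800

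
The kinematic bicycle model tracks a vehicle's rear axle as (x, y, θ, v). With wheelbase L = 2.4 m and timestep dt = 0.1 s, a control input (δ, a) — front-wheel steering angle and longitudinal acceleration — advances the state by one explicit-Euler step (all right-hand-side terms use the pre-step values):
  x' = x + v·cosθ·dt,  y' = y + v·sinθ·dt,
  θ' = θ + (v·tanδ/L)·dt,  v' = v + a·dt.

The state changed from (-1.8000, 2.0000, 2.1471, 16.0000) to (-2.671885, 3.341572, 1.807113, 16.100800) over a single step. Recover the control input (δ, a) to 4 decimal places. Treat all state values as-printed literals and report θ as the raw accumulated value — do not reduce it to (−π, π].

δ = -0.4716, a = 1.0080

a = (v'−v)/dt = (0.100800)/0.1 = 1.0080
Δθ = θ'−θ = -0.339987;  (v·dt/L) = 16.0000·0.1/2.4 = 0.666667
tan δ = Δθ·L/(v·dt) = -0.509980  →  δ = -0.4716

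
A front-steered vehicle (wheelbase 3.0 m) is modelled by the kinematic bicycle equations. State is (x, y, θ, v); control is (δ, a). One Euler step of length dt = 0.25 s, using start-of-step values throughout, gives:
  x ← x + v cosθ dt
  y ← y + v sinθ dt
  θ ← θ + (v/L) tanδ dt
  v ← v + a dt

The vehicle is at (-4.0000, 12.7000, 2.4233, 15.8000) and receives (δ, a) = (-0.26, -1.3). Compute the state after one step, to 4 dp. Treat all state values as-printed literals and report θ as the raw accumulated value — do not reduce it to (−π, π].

(-6.9741, 15.2995, 2.0730, 15.4750)

x' = -4.0000 + 15.8000·cos(2.4233)·0.25 = -6.9741
y' = 12.7000 + 15.8000·sin(2.4233)·0.25 = 15.2995
θ' = 2.4233 + (15.8000/3.0)·tan(-0.26)·0.25 = 2.0730
v' = 15.8000 − 1.3000·0.25 = 15.4750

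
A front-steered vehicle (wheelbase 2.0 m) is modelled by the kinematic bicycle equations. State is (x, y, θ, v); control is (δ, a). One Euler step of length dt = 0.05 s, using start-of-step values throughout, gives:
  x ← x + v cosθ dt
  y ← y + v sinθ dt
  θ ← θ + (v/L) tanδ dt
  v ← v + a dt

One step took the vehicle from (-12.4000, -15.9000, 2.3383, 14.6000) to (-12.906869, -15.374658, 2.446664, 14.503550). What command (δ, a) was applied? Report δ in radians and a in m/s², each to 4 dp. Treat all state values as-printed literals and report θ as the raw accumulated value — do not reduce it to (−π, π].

a = (v'−v)/dt = (-0.096450)/0.05 = -1.9290
Δθ = θ'−θ = 0.108364;  (v·dt/L) = 14.6000·0.05/2.0 = 0.365000
tan δ = Δθ·L/(v·dt) = 0.296888  →  δ = 0.2886

δ = 0.2886, a = -1.9290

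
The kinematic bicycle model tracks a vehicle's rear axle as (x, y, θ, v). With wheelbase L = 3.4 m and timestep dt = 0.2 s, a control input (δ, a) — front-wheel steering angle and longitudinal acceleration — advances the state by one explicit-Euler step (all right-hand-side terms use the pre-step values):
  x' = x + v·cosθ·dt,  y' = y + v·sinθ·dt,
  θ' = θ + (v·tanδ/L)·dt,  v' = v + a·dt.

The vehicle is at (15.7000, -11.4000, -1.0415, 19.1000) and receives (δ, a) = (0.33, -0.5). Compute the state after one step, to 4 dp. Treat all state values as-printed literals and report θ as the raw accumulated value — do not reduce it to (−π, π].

(17.6288, -14.6973, -0.6567, 19.0000)

x' = 15.7000 + 19.1000·cos(-1.0415)·0.2 = 17.6288
y' = -11.4000 + 19.1000·sin(-1.0415)·0.2 = -14.6973
θ' = -1.0415 + (19.1000/3.4)·tan(0.33)·0.2 = -0.6567
v' = 19.1000 − 0.5000·0.2 = 19.0000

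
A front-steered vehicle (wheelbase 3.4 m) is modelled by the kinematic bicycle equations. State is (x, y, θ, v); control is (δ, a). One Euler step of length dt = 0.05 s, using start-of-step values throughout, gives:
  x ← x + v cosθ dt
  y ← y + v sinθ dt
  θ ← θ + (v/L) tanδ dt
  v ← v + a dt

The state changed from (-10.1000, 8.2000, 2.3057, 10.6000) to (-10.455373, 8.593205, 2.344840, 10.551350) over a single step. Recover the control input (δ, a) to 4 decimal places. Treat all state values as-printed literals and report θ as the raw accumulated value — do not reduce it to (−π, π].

a = (v'−v)/dt = (-0.048650)/0.05 = -0.9730
Δθ = θ'−θ = 0.039140;  (v·dt/L) = 10.6000·0.05/3.4 = 0.155882
tan δ = Δθ·L/(v·dt) = 0.251087  →  δ = 0.2460

δ = 0.2460, a = -0.9730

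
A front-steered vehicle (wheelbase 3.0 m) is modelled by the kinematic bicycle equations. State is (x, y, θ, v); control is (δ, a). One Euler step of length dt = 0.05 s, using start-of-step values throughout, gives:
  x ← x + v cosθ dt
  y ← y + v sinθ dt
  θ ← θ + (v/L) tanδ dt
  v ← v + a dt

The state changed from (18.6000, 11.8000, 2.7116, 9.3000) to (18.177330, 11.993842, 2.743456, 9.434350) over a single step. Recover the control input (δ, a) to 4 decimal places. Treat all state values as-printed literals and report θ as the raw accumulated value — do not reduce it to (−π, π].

a = (v'−v)/dt = (0.134350)/0.05 = 2.6870
Δθ = θ'−θ = 0.031856;  (v·dt/L) = 9.3000·0.05/3.0 = 0.155000
tan δ = Δθ·L/(v·dt) = 0.205523  →  δ = 0.2027

δ = 0.2027, a = 2.6870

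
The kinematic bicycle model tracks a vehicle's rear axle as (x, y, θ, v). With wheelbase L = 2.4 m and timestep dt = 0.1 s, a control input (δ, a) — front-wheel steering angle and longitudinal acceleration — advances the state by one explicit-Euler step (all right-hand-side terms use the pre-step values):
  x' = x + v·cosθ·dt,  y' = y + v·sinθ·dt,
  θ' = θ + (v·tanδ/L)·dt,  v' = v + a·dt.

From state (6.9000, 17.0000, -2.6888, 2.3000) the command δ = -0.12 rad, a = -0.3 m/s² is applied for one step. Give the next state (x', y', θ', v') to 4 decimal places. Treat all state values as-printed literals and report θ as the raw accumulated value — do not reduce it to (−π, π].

(6.6932, 16.8994, -2.7004, 2.2700)

x' = 6.9000 + 2.3000·cos(-2.6888)·0.1 = 6.6932
y' = 17.0000 + 2.3000·sin(-2.6888)·0.1 = 16.8994
θ' = -2.6888 + (2.3000/2.4)·tan(-0.12)·0.1 = -2.7004
v' = 2.3000 − 0.3000·0.1 = 2.2700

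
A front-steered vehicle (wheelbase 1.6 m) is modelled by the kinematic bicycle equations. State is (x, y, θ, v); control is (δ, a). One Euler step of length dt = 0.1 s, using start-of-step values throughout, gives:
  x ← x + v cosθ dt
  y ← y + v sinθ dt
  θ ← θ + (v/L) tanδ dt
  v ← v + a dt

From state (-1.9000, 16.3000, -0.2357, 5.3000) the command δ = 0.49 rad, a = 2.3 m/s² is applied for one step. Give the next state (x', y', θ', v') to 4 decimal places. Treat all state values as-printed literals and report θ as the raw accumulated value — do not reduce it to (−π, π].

(-1.3847, 16.1762, -0.0590, 5.5300)

x' = -1.9000 + 5.3000·cos(-0.2357)·0.1 = -1.3847
y' = 16.3000 + 5.3000·sin(-0.2357)·0.1 = 16.1762
θ' = -0.2357 + (5.3000/1.6)·tan(0.49)·0.1 = -0.0590
v' = 5.3000 + 2.3000·0.1 = 5.5300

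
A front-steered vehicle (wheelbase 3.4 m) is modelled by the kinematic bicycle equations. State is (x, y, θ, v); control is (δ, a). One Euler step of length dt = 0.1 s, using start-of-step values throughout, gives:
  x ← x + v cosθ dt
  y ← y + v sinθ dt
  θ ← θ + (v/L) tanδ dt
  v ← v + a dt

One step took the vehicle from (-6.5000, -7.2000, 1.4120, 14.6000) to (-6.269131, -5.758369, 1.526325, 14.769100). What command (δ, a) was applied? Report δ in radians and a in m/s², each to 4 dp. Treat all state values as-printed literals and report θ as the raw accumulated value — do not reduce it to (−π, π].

δ = 0.2602, a = 1.6910

a = (v'−v)/dt = (0.169100)/0.1 = 1.6910
Δθ = θ'−θ = 0.114325;  (v·dt/L) = 14.6000·0.1/3.4 = 0.429412
tan δ = Δθ·L/(v·dt) = 0.266236  →  δ = 0.2602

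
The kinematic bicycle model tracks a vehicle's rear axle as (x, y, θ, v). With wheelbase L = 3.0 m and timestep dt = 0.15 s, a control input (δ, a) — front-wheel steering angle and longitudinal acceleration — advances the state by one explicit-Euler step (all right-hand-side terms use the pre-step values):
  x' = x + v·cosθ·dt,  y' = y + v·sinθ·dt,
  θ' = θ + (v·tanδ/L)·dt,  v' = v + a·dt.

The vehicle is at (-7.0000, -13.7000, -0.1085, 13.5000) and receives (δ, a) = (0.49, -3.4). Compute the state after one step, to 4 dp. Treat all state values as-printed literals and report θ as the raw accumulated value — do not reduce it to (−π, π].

(-4.9869, -13.9193, 0.2515, 12.9900)

x' = -7.0000 + 13.5000·cos(-0.1085)·0.15 = -4.9869
y' = -13.7000 + 13.5000·sin(-0.1085)·0.15 = -13.9193
θ' = -0.1085 + (13.5000/3.0)·tan(0.49)·0.15 = 0.2515
v' = 13.5000 − 3.4000·0.15 = 12.9900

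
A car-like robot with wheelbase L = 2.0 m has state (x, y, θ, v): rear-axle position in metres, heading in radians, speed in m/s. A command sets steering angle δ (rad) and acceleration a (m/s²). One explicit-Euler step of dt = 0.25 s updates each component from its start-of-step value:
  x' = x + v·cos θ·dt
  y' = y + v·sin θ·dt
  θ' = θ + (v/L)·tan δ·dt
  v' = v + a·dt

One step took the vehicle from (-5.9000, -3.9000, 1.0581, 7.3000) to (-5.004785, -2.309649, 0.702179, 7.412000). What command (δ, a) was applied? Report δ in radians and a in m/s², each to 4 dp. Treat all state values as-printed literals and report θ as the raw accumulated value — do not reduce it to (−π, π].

a = (v'−v)/dt = (0.112000)/0.25 = 0.4480
Δθ = θ'−θ = -0.355921;  (v·dt/L) = 7.3000·0.25/2.0 = 0.912500
tan δ = Δθ·L/(v·dt) = -0.390050  →  δ = -0.3719

δ = -0.3719, a = 0.4480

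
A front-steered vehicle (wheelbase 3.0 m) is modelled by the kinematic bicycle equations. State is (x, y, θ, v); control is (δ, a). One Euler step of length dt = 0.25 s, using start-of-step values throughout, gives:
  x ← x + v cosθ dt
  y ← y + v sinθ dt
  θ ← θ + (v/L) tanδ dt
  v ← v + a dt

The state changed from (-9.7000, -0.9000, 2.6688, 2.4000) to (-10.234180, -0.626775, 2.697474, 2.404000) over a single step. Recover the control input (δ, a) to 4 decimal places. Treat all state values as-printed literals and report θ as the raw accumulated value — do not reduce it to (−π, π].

a = (v'−v)/dt = (0.004000)/0.25 = 0.0160
Δθ = θ'−θ = 0.028674;  (v·dt/L) = 2.4000·0.25/3.0 = 0.200000
tan δ = Δθ·L/(v·dt) = 0.143370  →  δ = 0.1424

δ = 0.1424, a = 0.0160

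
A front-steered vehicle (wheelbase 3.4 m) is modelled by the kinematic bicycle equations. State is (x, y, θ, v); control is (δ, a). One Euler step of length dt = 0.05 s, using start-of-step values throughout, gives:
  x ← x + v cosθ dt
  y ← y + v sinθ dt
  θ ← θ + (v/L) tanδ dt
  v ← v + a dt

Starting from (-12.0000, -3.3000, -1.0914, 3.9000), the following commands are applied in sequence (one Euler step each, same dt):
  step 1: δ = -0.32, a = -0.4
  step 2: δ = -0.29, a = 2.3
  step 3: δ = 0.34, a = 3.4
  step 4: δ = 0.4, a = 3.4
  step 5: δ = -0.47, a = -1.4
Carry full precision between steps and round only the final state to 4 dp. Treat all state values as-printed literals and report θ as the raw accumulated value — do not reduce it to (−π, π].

(-11.5429, -4.2047, -1.1131, 4.2650)

after step 1 (δ=-0.32, a=-0.4): (-11.910057, -3.473018, -1.110406, 3.880000)
after step 2 (δ=-0.29, a=2.3): (-11.823864, -3.646819, -1.127433, 3.995000)
after step 3 (δ=0.34, a=3.4): (-11.738175, -3.827256, -1.106651, 4.165000)
after step 4 (δ=0.4, a=3.4): (-11.644950, -4.013474, -1.080755, 4.335000)
after step 5 (δ=-0.47, a=-1.4): (-11.542934, -4.204715, -1.113138, 4.265000)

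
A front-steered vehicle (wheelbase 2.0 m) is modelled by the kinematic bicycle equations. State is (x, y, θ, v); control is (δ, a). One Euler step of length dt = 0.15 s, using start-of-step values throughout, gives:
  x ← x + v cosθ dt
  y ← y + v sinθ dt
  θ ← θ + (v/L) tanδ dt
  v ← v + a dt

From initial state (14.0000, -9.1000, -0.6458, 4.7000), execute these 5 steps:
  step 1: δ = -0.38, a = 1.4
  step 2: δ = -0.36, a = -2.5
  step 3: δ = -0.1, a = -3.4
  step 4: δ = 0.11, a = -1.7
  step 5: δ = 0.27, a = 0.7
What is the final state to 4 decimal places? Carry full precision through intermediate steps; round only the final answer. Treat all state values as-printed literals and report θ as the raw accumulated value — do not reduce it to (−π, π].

(16.1790, -11.5354, -0.8477, 3.8750)

after step 1 (δ=-0.38, a=1.4): (14.563026, -9.524295, -0.786593, 4.910000)
after step 2 (δ=-0.36, a=-2.5): (15.083188, -10.045701, -0.925203, 4.535000)
after step 3 (δ=-0.1, a=-3.4): (15.492475, -10.589046, -0.959330, 4.025000)
after step 4 (δ=0.11, a=-1.7): (15.839069, -11.083401, -0.925989, 3.770000)
after step 5 (δ=0.27, a=0.7): (16.178960, -11.535358, -0.847735, 3.875000)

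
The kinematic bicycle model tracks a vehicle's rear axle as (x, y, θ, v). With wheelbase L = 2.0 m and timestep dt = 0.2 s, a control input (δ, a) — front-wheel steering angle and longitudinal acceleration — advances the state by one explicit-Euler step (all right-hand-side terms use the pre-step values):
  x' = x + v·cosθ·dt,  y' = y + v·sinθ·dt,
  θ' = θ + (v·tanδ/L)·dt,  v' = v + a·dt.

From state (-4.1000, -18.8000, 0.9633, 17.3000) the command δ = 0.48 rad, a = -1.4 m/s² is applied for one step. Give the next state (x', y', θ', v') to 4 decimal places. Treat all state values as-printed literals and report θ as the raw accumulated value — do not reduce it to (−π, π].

(-2.1250, -15.9591, 1.8640, 17.0200)

x' = -4.1000 + 17.3000·cos(0.9633)·0.2 = -2.1250
y' = -18.8000 + 17.3000·sin(0.9633)·0.2 = -15.9591
θ' = 0.9633 + (17.3000/2.0)·tan(0.48)·0.2 = 1.8640
v' = 17.3000 − 1.4000·0.2 = 17.0200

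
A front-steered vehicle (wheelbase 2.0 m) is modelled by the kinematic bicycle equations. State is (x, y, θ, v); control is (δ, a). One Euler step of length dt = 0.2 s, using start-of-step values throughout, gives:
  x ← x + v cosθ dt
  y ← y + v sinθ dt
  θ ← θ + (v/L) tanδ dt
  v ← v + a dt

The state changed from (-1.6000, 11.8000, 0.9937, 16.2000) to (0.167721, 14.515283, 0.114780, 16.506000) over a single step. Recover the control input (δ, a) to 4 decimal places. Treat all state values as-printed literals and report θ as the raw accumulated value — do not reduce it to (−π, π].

δ = -0.4971, a = 1.5300

a = (v'−v)/dt = (0.306000)/0.2 = 1.5300
Δθ = θ'−θ = -0.878920;  (v·dt/L) = 16.2000·0.2/2.0 = 1.620000
tan δ = Δθ·L/(v·dt) = -0.542543  →  δ = -0.4971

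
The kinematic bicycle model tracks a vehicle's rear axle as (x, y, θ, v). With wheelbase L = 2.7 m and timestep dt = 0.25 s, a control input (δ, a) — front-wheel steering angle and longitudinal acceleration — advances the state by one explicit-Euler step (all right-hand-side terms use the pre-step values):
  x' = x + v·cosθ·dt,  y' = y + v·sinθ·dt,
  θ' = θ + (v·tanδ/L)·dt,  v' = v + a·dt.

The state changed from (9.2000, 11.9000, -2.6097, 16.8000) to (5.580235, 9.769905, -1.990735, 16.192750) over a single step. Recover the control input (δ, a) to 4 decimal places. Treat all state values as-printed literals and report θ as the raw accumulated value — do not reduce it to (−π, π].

a = (v'−v)/dt = (-0.607250)/0.25 = -2.4290
Δθ = θ'−θ = 0.618965;  (v·dt/L) = 16.8000·0.25/2.7 = 1.555556
tan δ = Δθ·L/(v·dt) = 0.397906  →  δ = 0.3787

δ = 0.3787, a = -2.4290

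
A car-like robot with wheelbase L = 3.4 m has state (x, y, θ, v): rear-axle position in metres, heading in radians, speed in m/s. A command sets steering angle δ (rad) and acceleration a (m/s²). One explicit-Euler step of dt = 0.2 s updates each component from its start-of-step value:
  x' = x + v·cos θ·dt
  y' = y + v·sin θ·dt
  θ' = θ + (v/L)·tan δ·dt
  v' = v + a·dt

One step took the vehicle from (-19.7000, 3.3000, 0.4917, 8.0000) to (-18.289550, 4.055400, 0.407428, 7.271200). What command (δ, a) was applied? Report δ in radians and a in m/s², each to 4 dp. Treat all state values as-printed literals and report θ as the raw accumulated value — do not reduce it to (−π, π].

δ = -0.1772, a = -3.6440

a = (v'−v)/dt = (-0.728800)/0.2 = -3.6440
Δθ = θ'−θ = -0.084272;  (v·dt/L) = 8.0000·0.2/3.4 = 0.470588
tan δ = Δθ·L/(v·dt) = -0.179078  →  δ = -0.1772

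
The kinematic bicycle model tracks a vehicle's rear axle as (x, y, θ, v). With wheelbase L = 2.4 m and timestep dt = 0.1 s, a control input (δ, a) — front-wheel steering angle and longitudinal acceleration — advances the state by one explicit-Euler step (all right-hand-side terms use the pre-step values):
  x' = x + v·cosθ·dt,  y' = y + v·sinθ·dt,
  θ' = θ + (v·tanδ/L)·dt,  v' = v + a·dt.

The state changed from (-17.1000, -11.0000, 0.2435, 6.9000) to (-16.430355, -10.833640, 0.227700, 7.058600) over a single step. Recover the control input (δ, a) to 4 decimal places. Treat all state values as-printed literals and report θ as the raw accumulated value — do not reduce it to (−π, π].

a = (v'−v)/dt = (0.158600)/0.1 = 1.5860
Δθ = θ'−θ = -0.015800;  (v·dt/L) = 6.9000·0.1/2.4 = 0.287500
tan δ = Δθ·L/(v·dt) = -0.054957  →  δ = -0.0549

δ = -0.0549, a = 1.5860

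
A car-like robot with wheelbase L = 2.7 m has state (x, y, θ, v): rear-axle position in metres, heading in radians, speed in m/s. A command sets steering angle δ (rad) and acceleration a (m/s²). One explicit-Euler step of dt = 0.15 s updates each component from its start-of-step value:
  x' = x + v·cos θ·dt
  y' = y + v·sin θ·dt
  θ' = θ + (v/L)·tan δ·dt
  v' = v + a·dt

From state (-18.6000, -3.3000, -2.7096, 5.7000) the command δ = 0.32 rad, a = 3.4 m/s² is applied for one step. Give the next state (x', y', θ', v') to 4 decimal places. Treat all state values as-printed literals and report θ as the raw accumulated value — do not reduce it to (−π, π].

(-19.3765, -3.6580, -2.6047, 6.2100)

x' = -18.6000 + 5.7000·cos(-2.7096)·0.15 = -19.3765
y' = -3.3000 + 5.7000·sin(-2.7096)·0.15 = -3.6580
θ' = -2.7096 + (5.7000/2.7)·tan(0.32)·0.15 = -2.6047
v' = 5.7000 + 3.4000·0.15 = 6.2100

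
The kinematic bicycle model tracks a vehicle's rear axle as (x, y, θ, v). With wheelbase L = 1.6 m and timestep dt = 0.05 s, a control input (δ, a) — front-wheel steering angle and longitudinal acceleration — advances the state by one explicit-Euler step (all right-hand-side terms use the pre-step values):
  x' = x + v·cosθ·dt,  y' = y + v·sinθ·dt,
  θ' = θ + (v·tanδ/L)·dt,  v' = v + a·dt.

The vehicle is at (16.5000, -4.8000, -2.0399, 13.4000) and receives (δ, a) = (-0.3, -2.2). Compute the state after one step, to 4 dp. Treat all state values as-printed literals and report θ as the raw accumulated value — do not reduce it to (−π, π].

x' = 16.5000 + 13.4000·cos(-2.0399)·0.05 = 16.1971
y' = -4.8000 + 13.4000·sin(-2.0399)·0.05 = -5.3976
θ' = -2.0399 + (13.4000/1.6)·tan(-0.3)·0.05 = -2.1694
v' = 13.4000 − 2.2000·0.05 = 13.2900

(16.1971, -5.3976, -2.1694, 13.2900)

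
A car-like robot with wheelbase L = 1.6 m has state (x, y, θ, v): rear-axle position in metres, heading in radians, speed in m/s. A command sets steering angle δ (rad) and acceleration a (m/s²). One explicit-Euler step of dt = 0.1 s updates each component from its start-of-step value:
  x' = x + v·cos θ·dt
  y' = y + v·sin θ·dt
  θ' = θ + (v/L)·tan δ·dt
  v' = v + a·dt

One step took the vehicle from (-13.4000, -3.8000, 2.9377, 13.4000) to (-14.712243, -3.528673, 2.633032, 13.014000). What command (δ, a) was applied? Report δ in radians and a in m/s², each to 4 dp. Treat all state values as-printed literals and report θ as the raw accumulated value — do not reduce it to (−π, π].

a = (v'−v)/dt = (-0.386000)/0.1 = -3.8600
Δθ = θ'−θ = -0.304668;  (v·dt/L) = 13.4000·0.1/1.6 = 0.837500
tan δ = Δθ·L/(v·dt) = -0.363783  →  δ = -0.3489

δ = -0.3489, a = -3.8600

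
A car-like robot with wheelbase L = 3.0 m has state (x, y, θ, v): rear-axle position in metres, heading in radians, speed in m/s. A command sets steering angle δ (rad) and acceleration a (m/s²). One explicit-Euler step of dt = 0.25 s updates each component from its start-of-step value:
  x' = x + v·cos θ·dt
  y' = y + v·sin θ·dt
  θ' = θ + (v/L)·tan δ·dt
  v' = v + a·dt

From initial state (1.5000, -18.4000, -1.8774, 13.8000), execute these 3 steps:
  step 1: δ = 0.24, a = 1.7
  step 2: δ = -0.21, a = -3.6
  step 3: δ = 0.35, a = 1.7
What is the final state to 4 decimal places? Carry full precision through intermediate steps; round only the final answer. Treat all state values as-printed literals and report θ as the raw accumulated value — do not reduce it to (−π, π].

after step 1 (δ=0.24, a=1.7): (0.458713, -21.689106, -1.595976, 14.225000)
after step 2 (δ=-0.21, a=-3.6): (0.369178, -25.244229, -1.848638, 13.325000)
after step 3 (δ=0.35, a=1.7): (-0.544521, -28.447724, -1.443305, 13.750000)

(-0.5445, -28.4477, -1.4433, 13.7500)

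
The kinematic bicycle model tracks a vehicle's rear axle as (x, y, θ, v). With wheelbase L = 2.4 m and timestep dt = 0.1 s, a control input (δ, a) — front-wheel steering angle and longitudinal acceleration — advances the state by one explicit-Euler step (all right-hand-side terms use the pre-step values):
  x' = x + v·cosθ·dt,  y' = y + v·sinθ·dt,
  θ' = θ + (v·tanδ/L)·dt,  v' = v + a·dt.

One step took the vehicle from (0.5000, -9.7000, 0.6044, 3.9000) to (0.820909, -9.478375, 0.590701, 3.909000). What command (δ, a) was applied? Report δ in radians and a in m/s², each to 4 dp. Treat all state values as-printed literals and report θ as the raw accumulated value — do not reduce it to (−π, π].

a = (v'−v)/dt = (0.009000)/0.1 = 0.0900
Δθ = θ'−θ = -0.013699;  (v·dt/L) = 3.9000·0.1/2.4 = 0.162500
tan δ = Δθ·L/(v·dt) = -0.084302  →  δ = -0.0841

δ = -0.0841, a = 0.0900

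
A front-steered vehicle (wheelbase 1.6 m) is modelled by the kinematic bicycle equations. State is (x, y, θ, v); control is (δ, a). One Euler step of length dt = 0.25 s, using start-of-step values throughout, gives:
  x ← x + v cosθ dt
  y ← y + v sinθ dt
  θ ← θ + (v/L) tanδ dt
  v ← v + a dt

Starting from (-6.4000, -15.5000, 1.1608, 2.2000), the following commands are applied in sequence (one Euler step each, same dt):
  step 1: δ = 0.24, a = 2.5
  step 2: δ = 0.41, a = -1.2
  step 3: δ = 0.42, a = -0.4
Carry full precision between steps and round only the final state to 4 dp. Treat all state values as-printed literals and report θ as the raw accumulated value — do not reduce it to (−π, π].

after step 1 (δ=0.24, a=2.5): (-6.180767, -14.995583, 1.244921, 2.825000)
after step 2 (δ=0.41, a=-1.2): (-5.954669, -14.326502, 1.436770, 2.525000)
after step 3 (δ=0.42, a=-0.4): (-5.870319, -13.700913, 1.612957, 2.425000)

(-5.8703, -13.7009, 1.6130, 2.4250)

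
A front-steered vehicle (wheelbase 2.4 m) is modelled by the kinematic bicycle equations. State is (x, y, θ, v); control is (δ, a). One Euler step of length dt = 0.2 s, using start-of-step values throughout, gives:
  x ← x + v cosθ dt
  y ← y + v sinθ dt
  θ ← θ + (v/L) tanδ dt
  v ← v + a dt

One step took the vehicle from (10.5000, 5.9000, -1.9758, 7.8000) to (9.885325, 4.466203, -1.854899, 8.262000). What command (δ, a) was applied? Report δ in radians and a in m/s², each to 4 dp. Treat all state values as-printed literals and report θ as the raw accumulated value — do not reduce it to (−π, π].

δ = 0.1839, a = 2.3100

a = (v'−v)/dt = (0.462000)/0.2 = 2.3100
Δθ = θ'−θ = 0.120901;  (v·dt/L) = 7.8000·0.2/2.4 = 0.650000
tan δ = Δθ·L/(v·dt) = 0.186002  →  δ = 0.1839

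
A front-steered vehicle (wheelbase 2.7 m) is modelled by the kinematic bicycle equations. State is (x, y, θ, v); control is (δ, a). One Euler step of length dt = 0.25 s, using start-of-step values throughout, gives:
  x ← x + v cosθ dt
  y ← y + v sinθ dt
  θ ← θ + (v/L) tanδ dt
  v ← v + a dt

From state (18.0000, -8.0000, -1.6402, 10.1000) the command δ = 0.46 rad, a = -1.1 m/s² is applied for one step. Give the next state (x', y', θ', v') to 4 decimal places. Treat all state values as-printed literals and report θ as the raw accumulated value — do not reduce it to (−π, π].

x' = 18.0000 + 10.1000·cos(-1.6402)·0.25 = 17.8249
y' = -8.0000 + 10.1000·sin(-1.6402)·0.25 = -10.5189
θ' = -1.6402 + (10.1000/2.7)·tan(0.46)·0.25 = -1.1769
v' = 10.1000 − 1.1000·0.25 = 9.8250

(17.8249, -10.5189, -1.1769, 9.8250)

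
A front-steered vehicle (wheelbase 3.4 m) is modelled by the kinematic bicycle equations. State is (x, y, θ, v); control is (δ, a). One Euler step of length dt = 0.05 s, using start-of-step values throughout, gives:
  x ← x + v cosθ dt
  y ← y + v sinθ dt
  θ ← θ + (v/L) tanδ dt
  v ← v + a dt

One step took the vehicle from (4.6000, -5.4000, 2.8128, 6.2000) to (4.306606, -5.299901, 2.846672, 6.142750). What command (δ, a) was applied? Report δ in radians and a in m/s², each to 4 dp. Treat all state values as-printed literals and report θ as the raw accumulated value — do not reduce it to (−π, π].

a = (v'−v)/dt = (-0.057250)/0.05 = -1.1450
Δθ = θ'−θ = 0.033872;  (v·dt/L) = 6.2000·0.05/3.4 = 0.091176
tan δ = Δθ·L/(v·dt) = 0.371499  →  δ = 0.3557

δ = 0.3557, a = -1.1450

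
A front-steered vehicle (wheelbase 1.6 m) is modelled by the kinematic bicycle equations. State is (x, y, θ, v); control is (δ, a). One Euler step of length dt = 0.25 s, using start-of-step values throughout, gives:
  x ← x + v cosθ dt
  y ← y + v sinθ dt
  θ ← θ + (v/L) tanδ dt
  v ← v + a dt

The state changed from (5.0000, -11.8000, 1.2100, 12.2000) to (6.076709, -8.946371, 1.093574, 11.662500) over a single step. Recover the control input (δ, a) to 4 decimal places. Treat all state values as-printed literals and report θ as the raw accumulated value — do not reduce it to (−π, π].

a = (v'−v)/dt = (-0.537500)/0.25 = -2.1500
Δθ = θ'−θ = -0.116426;  (v·dt/L) = 12.2000·0.25/1.6 = 1.906250
tan δ = Δθ·L/(v·dt) = -0.061076  →  δ = -0.0610

δ = -0.0610, a = -2.1500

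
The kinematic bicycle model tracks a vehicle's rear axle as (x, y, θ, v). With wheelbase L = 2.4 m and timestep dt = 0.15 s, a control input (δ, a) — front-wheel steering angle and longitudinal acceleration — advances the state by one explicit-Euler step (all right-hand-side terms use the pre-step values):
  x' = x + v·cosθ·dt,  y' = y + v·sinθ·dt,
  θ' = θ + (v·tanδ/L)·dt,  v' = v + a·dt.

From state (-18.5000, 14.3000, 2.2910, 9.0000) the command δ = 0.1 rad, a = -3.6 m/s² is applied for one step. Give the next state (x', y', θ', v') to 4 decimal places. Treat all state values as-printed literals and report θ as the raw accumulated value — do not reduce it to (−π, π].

x' = -18.5000 + 9.0000·cos(2.2910)·0.15 = -19.3904
y' = 14.3000 + 9.0000·sin(2.2910)·0.15 = 15.3148
θ' = 2.2910 + (9.0000/2.4)·tan(0.1)·0.15 = 2.3474
v' = 9.0000 − 3.6000·0.15 = 8.4600

(-19.3904, 15.3148, 2.3474, 8.4600)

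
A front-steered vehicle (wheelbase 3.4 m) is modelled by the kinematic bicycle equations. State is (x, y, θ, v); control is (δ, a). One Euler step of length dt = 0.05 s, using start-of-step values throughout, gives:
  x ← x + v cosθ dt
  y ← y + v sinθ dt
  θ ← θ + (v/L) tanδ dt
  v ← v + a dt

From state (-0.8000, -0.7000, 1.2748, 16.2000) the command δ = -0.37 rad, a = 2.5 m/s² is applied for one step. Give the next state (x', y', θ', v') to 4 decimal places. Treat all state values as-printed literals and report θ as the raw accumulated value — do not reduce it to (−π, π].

x' = -0.8000 + 16.2000·cos(1.2748)·0.05 = -0.5637
y' = -0.7000 + 16.2000·sin(1.2748)·0.05 = 0.0748
θ' = 1.2748 + (16.2000/3.4)·tan(-0.37)·0.05 = 1.1824
v' = 16.2000 + 2.5000·0.05 = 16.3250

(-0.5637, 0.0748, 1.1824, 16.3250)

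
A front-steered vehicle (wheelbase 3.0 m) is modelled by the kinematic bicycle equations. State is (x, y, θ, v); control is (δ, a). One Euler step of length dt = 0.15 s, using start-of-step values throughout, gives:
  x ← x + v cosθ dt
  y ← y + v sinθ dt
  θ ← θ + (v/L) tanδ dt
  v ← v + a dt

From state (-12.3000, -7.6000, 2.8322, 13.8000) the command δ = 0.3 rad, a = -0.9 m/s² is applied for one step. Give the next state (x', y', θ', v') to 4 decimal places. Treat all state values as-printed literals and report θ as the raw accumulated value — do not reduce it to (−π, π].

x' = -12.3000 + 13.8000·cos(2.8322)·0.15 = -14.2717
y' = -7.6000 + 13.8000·sin(2.8322)·0.15 = -6.9697
θ' = 2.8322 + (13.8000/3.0)·tan(0.3)·0.15 = 3.0456
v' = 13.8000 − 0.9000·0.15 = 13.6650

(-14.2717, -6.9697, 3.0456, 13.6650)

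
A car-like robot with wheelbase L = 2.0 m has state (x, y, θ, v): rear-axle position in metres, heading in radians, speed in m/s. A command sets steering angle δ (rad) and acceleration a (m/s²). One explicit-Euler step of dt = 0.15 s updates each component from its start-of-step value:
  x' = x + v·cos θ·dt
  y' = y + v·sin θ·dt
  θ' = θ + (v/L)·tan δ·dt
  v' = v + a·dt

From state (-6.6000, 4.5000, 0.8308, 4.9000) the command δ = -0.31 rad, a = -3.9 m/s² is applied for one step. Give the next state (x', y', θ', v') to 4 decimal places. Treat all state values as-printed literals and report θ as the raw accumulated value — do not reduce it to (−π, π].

x' = -6.6000 + 4.9000·cos(0.8308)·0.15 = -6.1044
y' = 4.5000 + 4.9000·sin(0.8308)·0.15 = 5.0428
θ' = 0.8308 + (4.9000/2.0)·tan(-0.31)·0.15 = 0.7131
v' = 4.9000 − 3.9000·0.15 = 4.3150

(-6.1044, 5.0428, 0.7131, 4.3150)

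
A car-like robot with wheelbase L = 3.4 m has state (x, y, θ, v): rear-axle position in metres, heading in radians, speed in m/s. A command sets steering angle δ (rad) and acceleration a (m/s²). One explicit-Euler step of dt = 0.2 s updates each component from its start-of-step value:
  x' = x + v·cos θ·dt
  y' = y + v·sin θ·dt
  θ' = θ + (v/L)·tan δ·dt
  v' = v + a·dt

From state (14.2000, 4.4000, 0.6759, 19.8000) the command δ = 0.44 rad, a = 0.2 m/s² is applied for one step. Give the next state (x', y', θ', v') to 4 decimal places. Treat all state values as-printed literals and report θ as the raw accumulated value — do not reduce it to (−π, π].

(17.2894, 6.8774, 1.2242, 19.8400)

x' = 14.2000 + 19.8000·cos(0.6759)·0.2 = 17.2894
y' = 4.4000 + 19.8000·sin(0.6759)·0.2 = 6.8774
θ' = 0.6759 + (19.8000/3.4)·tan(0.44)·0.2 = 1.2242
v' = 19.8000 + 0.2000·0.2 = 19.8400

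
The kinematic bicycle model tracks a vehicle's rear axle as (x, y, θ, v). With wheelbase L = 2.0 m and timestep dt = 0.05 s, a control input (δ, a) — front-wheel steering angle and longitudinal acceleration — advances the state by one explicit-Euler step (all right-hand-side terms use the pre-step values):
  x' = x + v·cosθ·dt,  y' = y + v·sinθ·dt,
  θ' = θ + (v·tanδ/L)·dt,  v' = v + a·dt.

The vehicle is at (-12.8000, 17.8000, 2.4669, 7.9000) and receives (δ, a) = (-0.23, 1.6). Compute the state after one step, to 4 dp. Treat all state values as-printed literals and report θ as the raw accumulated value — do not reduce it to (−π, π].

(-13.1085, 18.0467, 2.4207, 7.9800)

x' = -12.8000 + 7.9000·cos(2.4669)·0.05 = -13.1085
y' = 17.8000 + 7.9000·sin(2.4669)·0.05 = 18.0467
θ' = 2.4669 + (7.9000/2.0)·tan(-0.23)·0.05 = 2.4207
v' = 7.9000 + 1.6000·0.05 = 7.9800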